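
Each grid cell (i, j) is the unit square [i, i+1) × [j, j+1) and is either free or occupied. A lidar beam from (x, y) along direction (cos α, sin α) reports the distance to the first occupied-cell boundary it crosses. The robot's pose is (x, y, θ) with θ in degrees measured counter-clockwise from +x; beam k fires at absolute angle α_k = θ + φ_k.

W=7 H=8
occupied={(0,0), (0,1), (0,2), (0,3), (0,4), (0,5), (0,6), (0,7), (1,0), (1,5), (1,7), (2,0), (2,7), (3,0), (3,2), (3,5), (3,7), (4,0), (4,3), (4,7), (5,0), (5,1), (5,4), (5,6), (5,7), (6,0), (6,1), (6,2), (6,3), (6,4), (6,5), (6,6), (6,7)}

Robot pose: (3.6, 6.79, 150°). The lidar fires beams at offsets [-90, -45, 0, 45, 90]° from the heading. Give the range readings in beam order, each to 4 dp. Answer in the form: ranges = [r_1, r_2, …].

beam 1: φ=-90°, α=60°
  cosα=0.5000 sinα=0.8660 | (3,6) | tMaxX 0.8000 tMaxY 0.2425 | tΔX 2.0000 tΔY 1.1547
    t=0.2425 [y] (3,7) — stop
  → r_1 = 0.2425
beam 2: φ=-45°, α=105°
  cosα=-0.2588 sinα=0.9659 | (3,6) | tMaxX 2.3182 tMaxY 0.2174 | tΔX 3.8637 tΔY 1.0353
    t=0.2174 [y] (3,7) — stop
  → r_2 = 0.2174
beam 3: φ=0°, α=150°
  cosα=-0.8660 sinα=0.5000 | (3,6) | tMaxX 0.6928 tMaxY 0.4200 | tΔX 1.1547 tΔY 2.0000
    t=0.4200 [y] (3,7) — stop
  → r_3 = 0.4200
beam 4: φ=45°, α=195°
  cosα=-0.9659 sinα=-0.2588 | (3,6) | tMaxX 0.6212 tMaxY 3.0523 | tΔX 1.0353 tΔY 3.8637
    t=0.6212 [x] (2,6)
    t=1.6564 [x] (1,6)
    t=2.6917 [x] (0,6) — stop
  → r_4 = 2.6917
beam 5: φ=90°, α=240°
  cosα=-0.5000 sinα=-0.8660 | (3,6) | tMaxX 1.2000 tMaxY 0.9122 | tΔX 2.0000 tΔY 1.1547
    t=0.9122 [y] (3,5) — stop
  → r_5 = 0.9122

ranges = [0.2425, 0.2174, 0.4200, 2.6917, 0.9122]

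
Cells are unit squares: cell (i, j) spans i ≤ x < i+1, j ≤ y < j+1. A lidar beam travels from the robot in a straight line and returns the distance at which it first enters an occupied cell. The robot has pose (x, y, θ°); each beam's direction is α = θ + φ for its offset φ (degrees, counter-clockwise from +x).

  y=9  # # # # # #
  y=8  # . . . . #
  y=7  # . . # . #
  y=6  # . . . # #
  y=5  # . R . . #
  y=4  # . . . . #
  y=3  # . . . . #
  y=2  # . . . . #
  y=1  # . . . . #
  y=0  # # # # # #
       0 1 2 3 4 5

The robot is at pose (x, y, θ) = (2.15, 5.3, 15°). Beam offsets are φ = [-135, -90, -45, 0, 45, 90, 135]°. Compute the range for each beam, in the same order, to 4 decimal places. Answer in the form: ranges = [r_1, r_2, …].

beam 1: φ=-135°, α=240°
  dir = (cos 240°, sin 240°) = (-0.5000, -0.8660); from cell (2,5)
  next x-line at t=0.3000, next y-line at t=0.3464; Δt_x=2.0000, Δt_y=1.1547
    x: enter (1,5) at t=0.3000
    y: enter (1,4) at t=0.3464
    y: enter (1,3) at t=1.5011
    x: enter (0,3) at t=2.3000 ← occupied
  → r_1 = 2.3000
beam 2: φ=-90°, α=285°
  dir = (cos 285°, sin 285°) = (0.2588, -0.9659); from cell (2,5)
  next x-line at t=3.2841, next y-line at t=0.3106; Δt_x=3.8637, Δt_y=1.0353
    y: enter (2,4) at t=0.3106
    y: enter (2,3) at t=1.3459
    y: enter (2,2) at t=2.3811
    x: enter (3,2) at t=3.2841
    y: enter (3,1) at t=3.4164
    y: enter (3,0) at t=4.4517 ← occupied
  → r_2 = 4.4517
beam 3: φ=-45°, α=330°
  dir = (cos 330°, sin 330°) = (0.8660, -0.5000); from cell (2,5)
  next x-line at t=0.9815, next y-line at t=0.6000; Δt_x=1.1547, Δt_y=2.0000
    y: enter (2,4) at t=0.6000
    x: enter (3,4) at t=0.9815
    x: enter (4,4) at t=2.1362
    y: enter (4,3) at t=2.6000
    x: enter (5,3) at t=3.2909 ← occupied
  → r_3 = 3.2909
beam 4: φ=0°, α=15°
  dir = (cos 15°, sin 15°) = (0.9659, 0.2588); from cell (2,5)
  next x-line at t=0.8800, next y-line at t=2.7046; Δt_x=1.0353, Δt_y=3.8637
    x: enter (3,5) at t=0.8800
    x: enter (4,5) at t=1.9153
    y: enter (4,6) at t=2.7046 ← occupied
  → r_4 = 2.7046
beam 5: φ=45°, α=60°
  dir = (cos 60°, sin 60°) = (0.5000, 0.8660); from cell (2,5)
  next x-line at t=1.7000, next y-line at t=0.8083; Δt_x=2.0000, Δt_y=1.1547
    y: enter (2,6) at t=0.8083
    x: enter (3,6) at t=1.7000
    y: enter (3,7) at t=1.9630 ← occupied
  → r_5 = 1.9630
beam 6: φ=90°, α=105°
  dir = (cos 105°, sin 105°) = (-0.2588, 0.9659); from cell (2,5)
  next x-line at t=0.5796, next y-line at t=0.7247; Δt_x=3.8637, Δt_y=1.0353
    x: enter (1,5) at t=0.5796
    y: enter (1,6) at t=0.7247
    y: enter (1,7) at t=1.7600
    y: enter (1,8) at t=2.7952
    y: enter (1,9) at t=3.8305 ← occupied
  → r_6 = 3.8305
beam 7: φ=135°, α=150°
  dir = (cos 150°, sin 150°) = (-0.8660, 0.5000); from cell (2,5)
  next x-line at t=0.1732, next y-line at t=1.4000; Δt_x=1.1547, Δt_y=2.0000
    x: enter (1,5) at t=0.1732
    x: enter (0,5) at t=1.3279 ← occupied
  → r_7 = 1.3279

ranges = [2.3000, 4.4517, 3.2909, 2.7046, 1.9630, 3.8305, 1.3279]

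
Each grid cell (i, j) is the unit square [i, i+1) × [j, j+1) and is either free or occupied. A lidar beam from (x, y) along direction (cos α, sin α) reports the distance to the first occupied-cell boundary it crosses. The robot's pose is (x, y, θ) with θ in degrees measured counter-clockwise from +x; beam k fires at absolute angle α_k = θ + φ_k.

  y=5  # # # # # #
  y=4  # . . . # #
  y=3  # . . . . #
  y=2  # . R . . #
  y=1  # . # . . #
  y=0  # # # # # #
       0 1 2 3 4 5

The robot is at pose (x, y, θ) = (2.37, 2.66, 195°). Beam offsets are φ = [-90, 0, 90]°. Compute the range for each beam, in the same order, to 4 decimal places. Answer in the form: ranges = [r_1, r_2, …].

beam 1: φ=-90°, α=105°
  cosα=-0.2588 sinα=0.9659 | (2,2) | tMaxX 1.4296 tMaxY 0.3520 | tΔX 3.8637 tΔY 1.0353
    t=0.3520 [y] (2,3)
    t=1.3873 [y] (2,4)
    t=1.4296 [x] (1,4)
    t=2.4225 [y] (1,5) — stop
  → r_1 = 2.4225
beam 2: φ=0°, α=195°
  cosα=-0.9659 sinα=-0.2588 | (2,2) | tMaxX 0.3831 tMaxY 2.5500 | tΔX 1.0353 tΔY 3.8637
    t=0.3831 [x] (1,2)
    t=1.4183 [x] (0,2) — stop
  → r_2 = 1.4183
beam 3: φ=90°, α=285°
  cosα=0.2588 sinα=-0.9659 | (2,2) | tMaxX 2.4341 tMaxY 0.6833 | tΔX 3.8637 tΔY 1.0353
    t=0.6833 [y] (2,1) — stop
  → r_3 = 0.6833

ranges = [2.4225, 1.4183, 0.6833]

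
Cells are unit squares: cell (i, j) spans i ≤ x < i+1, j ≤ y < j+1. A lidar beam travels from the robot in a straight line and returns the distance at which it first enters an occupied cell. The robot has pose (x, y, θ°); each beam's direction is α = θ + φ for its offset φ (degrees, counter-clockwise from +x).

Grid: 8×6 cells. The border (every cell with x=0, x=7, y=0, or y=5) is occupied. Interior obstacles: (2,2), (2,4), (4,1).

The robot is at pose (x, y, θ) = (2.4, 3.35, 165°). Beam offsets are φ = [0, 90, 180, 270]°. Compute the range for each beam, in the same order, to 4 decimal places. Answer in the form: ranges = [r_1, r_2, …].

ranges = [1.4494, 0.3623, 4.7623, 0.6729]

beam 1: φ=0°, α=165°
  d=(-0.9659,0.2588)  start (2,3)  tX=0.4141 tY=2.5114  stride 1/|dx|=1.0353 1/|dy|=3.8637
    cross x-line → (1,3), t=0.4141
    cross x-line → (0,3), t=1.4494 (wall)
  → r_1 = 1.4494
beam 2: φ=90°, α=255°
  d=(-0.2588,-0.9659)  start (2,3)  tX=1.5455 tY=0.3623  stride 1/|dx|=3.8637 1/|dy|=1.0353
    cross y-line → (2,2), t=0.3623 (wall)
  → r_2 = 0.3623
beam 3: φ=180°, α=345°
  d=(0.9659,-0.2588)  start (2,3)  tX=0.6212 tY=1.3523  stride 1/|dx|=1.0353 1/|dy|=3.8637
    cross x-line → (3,3), t=0.6212
    cross y-line → (3,2), t=1.3523
    cross x-line → (4,2), t=1.6564
    cross x-line → (5,2), t=2.6917
    cross x-line → (6,2), t=3.7270
    cross x-line → (7,2), t=4.7623 (wall)
  → r_3 = 4.7623
beam 4: φ=270°, α=75°
  d=(0.2588,0.9659)  start (2,3)  tX=2.3182 tY=0.6729  stride 1/|dx|=3.8637 1/|dy|=1.0353
    cross y-line → (2,4), t=0.6729 (wall)
  → r_4 = 0.6729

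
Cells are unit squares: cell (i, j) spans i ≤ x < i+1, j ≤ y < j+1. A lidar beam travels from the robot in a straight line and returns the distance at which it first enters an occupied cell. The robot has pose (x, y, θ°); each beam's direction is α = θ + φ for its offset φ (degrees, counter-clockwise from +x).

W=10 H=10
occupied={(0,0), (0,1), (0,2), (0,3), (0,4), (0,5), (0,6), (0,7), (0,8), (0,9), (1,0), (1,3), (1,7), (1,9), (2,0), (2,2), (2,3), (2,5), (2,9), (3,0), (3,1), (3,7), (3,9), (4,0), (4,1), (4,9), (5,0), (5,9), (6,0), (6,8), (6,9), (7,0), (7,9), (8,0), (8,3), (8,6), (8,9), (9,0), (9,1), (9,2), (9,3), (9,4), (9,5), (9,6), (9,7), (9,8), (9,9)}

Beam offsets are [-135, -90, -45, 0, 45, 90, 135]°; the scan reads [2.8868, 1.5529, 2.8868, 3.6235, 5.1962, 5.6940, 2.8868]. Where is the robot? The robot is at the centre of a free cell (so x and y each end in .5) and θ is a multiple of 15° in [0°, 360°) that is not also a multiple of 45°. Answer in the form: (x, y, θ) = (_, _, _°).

Candidates: 53 free-cell centres × 16 headings = 848 poses. Raycast each; keep the one whose scan matches to 4 dp.
  (5.5, 3.5, 150°): beam 1 = 3.6235 ≠ 2.8868 ✗
  (1.5, 1.5, 330°): beam 1 = 0.5176 ≠ 2.8868 ✗
  (8.5, 2.5, 75°): beam 1 = 1.0000 ≠ 2.8868 ✗
  (3.5, 3.5, 30°): beam 1 = 1.5529 ≠ 2.8868 ✗
  (3.5, 4.5, 285°): beam 1 = 1.0000 ≠ 2.8868 ✗
  …
  (6.5, 6.5, 195°): r_1=2.8868, r_2=1.5529, r_3=2.8868, r_4=3.6235, r_5=5.1962, r_6=5.6940, r_7=2.8868 — all match ✓
No second candidate reproduces the full scan.

(x, y, θ) = (6.5, 6.5, 195°)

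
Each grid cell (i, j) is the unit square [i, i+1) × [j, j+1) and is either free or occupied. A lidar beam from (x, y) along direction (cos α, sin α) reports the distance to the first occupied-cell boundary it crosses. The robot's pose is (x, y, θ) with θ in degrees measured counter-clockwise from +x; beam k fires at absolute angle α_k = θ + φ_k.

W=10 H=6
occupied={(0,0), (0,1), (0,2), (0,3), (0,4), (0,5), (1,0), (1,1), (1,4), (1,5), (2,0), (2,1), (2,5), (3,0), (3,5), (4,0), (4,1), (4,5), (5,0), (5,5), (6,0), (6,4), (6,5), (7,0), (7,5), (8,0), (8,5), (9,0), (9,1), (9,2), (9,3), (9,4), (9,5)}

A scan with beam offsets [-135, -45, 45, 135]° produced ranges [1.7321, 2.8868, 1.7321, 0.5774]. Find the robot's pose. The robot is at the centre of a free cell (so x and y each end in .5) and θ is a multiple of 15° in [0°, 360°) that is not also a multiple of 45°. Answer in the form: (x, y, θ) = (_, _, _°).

(x, y, θ) = (2.5, 2.5, 105°)

Enumerate (i+0.5, j+0.5, θ) over the 27 free cells and 16 admissible headings. For each, cast all 4 beams and compare to the given ranges.
  (3.5, 3.5, 165°): beam 1 = 2.8868 ≠ 1.7321 ✗
  (4.5, 4.5, 105°): beam 1 = 5.1962 ≠ 1.7321 ✗
  (3.5, 3.5, 60°): beam 1 = 1.9319 ≠ 1.7321 ✗
  …
  (2.5, 2.5, 105°): r_1=1.7321, r_2=2.8868, r_3=1.7321, r_4=0.5774 — all match ✓
Unique over the lattice → pose = (2.5, 2.5, 105°).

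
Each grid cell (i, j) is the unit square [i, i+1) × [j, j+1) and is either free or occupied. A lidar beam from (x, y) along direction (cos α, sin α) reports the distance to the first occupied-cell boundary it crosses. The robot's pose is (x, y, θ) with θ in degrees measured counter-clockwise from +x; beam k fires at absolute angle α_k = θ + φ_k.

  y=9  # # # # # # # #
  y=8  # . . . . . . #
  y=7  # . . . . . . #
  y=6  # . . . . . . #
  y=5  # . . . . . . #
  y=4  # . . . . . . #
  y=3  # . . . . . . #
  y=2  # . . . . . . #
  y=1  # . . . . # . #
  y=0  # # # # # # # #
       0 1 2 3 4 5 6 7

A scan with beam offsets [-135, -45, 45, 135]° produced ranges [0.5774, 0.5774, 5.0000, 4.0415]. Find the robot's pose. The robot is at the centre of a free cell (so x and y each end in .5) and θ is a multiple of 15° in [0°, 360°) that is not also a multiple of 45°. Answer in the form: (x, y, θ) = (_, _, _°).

Candidates: 47 free-cell centres × 16 headings = 752 poses. Raycast each; keep the one whose scan matches to 4 dp.
  (2.5, 3.5, 300°): beam 1 = 1.5529 ≠ 0.5774 ✗
  (2.5, 5.5, 255°): beam 1 = 3.0000 ≠ 0.5774 ✗
  (4.5, 1.5, 150°): beam 1 = 0.5176 ≠ 0.5774 ✗
  …
  (4.5, 1.5, 15°): r_1=0.5774, r_2=0.5774, r_3=5.0000, r_4=4.0415 — all match ✓
Only this pose fits every beam.

(x, y, θ) = (4.5, 1.5, 15°)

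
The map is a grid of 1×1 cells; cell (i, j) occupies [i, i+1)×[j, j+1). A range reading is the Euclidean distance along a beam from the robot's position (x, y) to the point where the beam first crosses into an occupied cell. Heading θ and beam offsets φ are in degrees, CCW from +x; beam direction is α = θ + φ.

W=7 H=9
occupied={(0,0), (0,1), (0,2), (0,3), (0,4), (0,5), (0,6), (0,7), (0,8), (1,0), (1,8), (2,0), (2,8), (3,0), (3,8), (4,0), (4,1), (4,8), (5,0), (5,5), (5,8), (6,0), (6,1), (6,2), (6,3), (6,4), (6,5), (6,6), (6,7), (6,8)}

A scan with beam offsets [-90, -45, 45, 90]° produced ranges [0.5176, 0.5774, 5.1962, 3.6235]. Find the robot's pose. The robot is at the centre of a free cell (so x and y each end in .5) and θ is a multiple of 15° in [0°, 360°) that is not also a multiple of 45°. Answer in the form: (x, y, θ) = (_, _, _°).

Candidates: 33 free-cell centres × 16 headings = 528 poses. Raycast each; keep the one whose scan matches to 4 dp.
  (5.5, 4.5, 60°): beam 1 = 0.5774 ≠ 0.5176 ✗
  (3.5, 3.5, 150°): beam 1 = 5.0000 ≠ 0.5176 ✗
  (3.5, 4.5, 330°): beam 1 = 4.0415 ≠ 0.5176 ✗
  (3.5, 7.5, 165°): beam 3 = 2.8868 ≠ 5.1962 ✗
  …
  (1.5, 6.5, 255°): r_1=0.5176, r_2=0.5774, r_3=5.1962, r_4=3.6235 — all match ✓
Only this pose fits every beam.

(x, y, θ) = (1.5, 6.5, 255°)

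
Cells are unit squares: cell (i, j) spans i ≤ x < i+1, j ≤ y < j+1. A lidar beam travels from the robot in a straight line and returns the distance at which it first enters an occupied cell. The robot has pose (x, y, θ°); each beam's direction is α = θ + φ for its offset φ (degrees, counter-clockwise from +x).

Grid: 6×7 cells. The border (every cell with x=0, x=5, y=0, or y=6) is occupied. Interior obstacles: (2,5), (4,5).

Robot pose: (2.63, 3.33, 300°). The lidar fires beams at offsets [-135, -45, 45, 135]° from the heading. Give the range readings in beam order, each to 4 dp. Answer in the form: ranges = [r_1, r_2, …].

ranges = [1.6875, 2.4122, 2.4536, 2.7642]

beam 1: φ=-135°, α=165°
  dir = (cos 165°, sin 165°) = (-0.9659, 0.2588); from cell (2,3)
  next x-line at t=0.6522, next y-line at t=2.5887; Δt_x=1.0353, Δt_y=3.8637
    x: enter (1,3) at t=0.6522
    x: enter (0,3) at t=1.6875 ← occupied
  → r_1 = 1.6875
beam 2: φ=-45°, α=255°
  dir = (cos 255°, sin 255°) = (-0.2588, -0.9659); from cell (2,3)
  next x-line at t=2.4341, next y-line at t=0.3416; Δt_x=3.8637, Δt_y=1.0353
    y: enter (2,2) at t=0.3416
    y: enter (2,1) at t=1.3769
    y: enter (2,0) at t=2.4122 ← occupied
  → r_2 = 2.4122
beam 3: φ=45°, α=345°
  dir = (cos 345°, sin 345°) = (0.9659, -0.2588); from cell (2,3)
  next x-line at t=0.3831, next y-line at t=1.2750; Δt_x=1.0353, Δt_y=3.8637
    x: enter (3,3) at t=0.3831
    y: enter (3,2) at t=1.2750
    x: enter (4,2) at t=1.4183
    x: enter (5,2) at t=2.4536 ← occupied
  → r_3 = 2.4536
beam 4: φ=135°, α=75°
  dir = (cos 75°, sin 75°) = (0.2588, 0.9659); from cell (2,3)
  next x-line at t=1.4296, next y-line at t=0.6936; Δt_x=3.8637, Δt_y=1.0353
    y: enter (2,4) at t=0.6936
    x: enter (3,4) at t=1.4296
    y: enter (3,5) at t=1.7289
    y: enter (3,6) at t=2.7642 ← occupied
  → r_4 = 2.7642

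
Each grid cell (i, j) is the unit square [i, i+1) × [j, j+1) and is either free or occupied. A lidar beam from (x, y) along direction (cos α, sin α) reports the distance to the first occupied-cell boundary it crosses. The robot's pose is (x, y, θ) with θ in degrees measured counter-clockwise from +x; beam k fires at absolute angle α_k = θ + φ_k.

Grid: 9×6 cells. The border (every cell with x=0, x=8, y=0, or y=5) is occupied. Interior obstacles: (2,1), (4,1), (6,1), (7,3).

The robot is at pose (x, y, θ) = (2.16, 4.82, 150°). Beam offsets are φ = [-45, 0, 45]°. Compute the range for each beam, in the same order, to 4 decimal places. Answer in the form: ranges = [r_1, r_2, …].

beam 1: φ=-45°, α=105°
  d=(-0.2588,0.9659)  start (2,4)  tX=0.6182 tY=0.1863  stride 1/|dx|=3.8637 1/|dy|=1.0353
    cross y-line → (2,5), t=0.1863 (wall)
  → r_1 = 0.1863
beam 2: φ=0°, α=150°
  d=(-0.8660,0.5000)  start (2,4)  tX=0.1848 tY=0.3600  stride 1/|dx|=1.1547 1/|dy|=2.0000
    cross x-line → (1,4), t=0.1848
    cross y-line → (1,5), t=0.3600 (wall)
  → r_2 = 0.3600
beam 3: φ=45°, α=195°
  d=(-0.9659,-0.2588)  start (2,4)  tX=0.1656 tY=3.1682  stride 1/|dx|=1.0353 1/|dy|=3.8637
    cross x-line → (1,4), t=0.1656
    cross x-line → (0,4), t=1.2009 (wall)
  → r_3 = 1.2009

ranges = [0.1863, 0.3600, 1.2009]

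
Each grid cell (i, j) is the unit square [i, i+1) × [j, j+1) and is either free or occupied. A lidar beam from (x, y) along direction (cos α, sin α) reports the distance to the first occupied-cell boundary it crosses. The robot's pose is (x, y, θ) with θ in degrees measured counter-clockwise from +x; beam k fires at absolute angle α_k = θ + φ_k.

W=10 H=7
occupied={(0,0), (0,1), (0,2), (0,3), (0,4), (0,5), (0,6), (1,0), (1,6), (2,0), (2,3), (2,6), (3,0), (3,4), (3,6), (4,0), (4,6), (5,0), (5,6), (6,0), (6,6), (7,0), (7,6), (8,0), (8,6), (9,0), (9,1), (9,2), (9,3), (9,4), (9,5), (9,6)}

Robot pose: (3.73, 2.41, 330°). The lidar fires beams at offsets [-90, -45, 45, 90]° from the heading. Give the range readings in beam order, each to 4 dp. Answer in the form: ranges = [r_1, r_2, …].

beam 1: φ=-90°, α=240°
  d=(-0.5000,-0.8660)  start (3,2)  tX=1.4600 tY=0.4734  stride 1/|dx|=2.0000 1/|dy|=1.1547
    cross y-line → (3,1), t=0.4734
    cross x-line → (2,1), t=1.4600
    cross y-line → (2,0), t=1.6281 (wall)
  → r_1 = 1.6281
beam 2: φ=-45°, α=285°
  d=(0.2588,-0.9659)  start (3,2)  tX=1.0432 tY=0.4245  stride 1/|dx|=3.8637 1/|dy|=1.0353
    cross y-line → (3,1), t=0.4245
    cross x-line → (4,1), t=1.0432
    cross y-line → (4,0), t=1.4597 (wall)
  → r_2 = 1.4597
beam 3: φ=45°, α=15°
  d=(0.9659,0.2588)  start (3,2)  tX=0.2795 tY=2.2796  stride 1/|dx|=1.0353 1/|dy|=3.8637
    cross x-line → (4,2), t=0.2795
    cross x-line → (5,2), t=1.3148
    cross y-line → (5,3), t=2.2796
    cross x-line → (6,3), t=2.3501
    cross x-line → (7,3), t=3.3854
    cross x-line → (8,3), t=4.4206
    cross x-line → (9,3), t=5.4559 (wall)
  → r_3 = 5.4559
beam 4: φ=90°, α=60°
  d=(0.5000,0.8660)  start (3,2)  tX=0.5400 tY=0.6813  stride 1/|dx|=2.0000 1/|dy|=1.1547
    cross x-line → (4,2), t=0.5400
    cross y-line → (4,3), t=0.6813
    cross y-line → (4,4), t=1.8360
    cross x-line → (5,4), t=2.5400
    cross y-line → (5,5), t=2.9907
    cross y-line → (5,6), t=4.1454 (wall)
  → r_4 = 4.1454

ranges = [1.6281, 1.4597, 5.4559, 4.1454]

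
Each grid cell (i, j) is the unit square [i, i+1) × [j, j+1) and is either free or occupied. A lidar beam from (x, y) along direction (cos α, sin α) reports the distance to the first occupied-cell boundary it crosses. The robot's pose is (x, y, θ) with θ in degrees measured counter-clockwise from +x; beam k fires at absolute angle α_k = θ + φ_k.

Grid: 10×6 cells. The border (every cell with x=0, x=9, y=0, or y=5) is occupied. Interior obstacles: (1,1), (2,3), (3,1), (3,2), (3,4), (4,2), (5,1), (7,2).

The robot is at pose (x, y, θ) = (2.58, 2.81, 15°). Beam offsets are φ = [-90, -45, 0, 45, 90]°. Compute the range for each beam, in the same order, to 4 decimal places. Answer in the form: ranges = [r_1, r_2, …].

beam 1: φ=-90°, α=285°
  cosα=0.2588 sinα=-0.9659 | (2,2) | tMaxX 1.6228 tMaxY 0.8386 | tΔX 3.8637 tΔY 1.0353
    t=0.8386 [y] (2,1)
    t=1.6228 [x] (3,1) — stop
  → r_1 = 1.6228
beam 2: φ=-45°, α=330°
  cosα=0.8660 sinα=-0.5000 | (2,2) | tMaxX 0.4850 tMaxY 1.6200 | tΔX 1.1547 tΔY 2.0000
    t=0.4850 [x] (3,2) — stop
  → r_2 = 0.4850
beam 3: φ=0°, α=15°
  cosα=0.9659 sinα=0.2588 | (2,2) | tMaxX 0.4348 tMaxY 0.7341 | tΔX 1.0353 tΔY 3.8637
    t=0.4348 [x] (3,2) — stop
  → r_3 = 0.4348
beam 4: φ=45°, α=60°
  cosα=0.5000 sinα=0.8660 | (2,2) | tMaxX 0.8400 tMaxY 0.2194 | tΔX 2.0000 tΔY 1.1547
    t=0.2194 [y] (2,3) — stop
  → r_4 = 0.2194
beam 5: φ=90°, α=105°
  cosα=-0.2588 sinα=0.9659 | (2,2) | tMaxX 2.2409 tMaxY 0.1967 | tΔX 3.8637 tΔY 1.0353
    t=0.1967 [y] (2,3) — stop
  → r_5 = 0.1967

ranges = [1.6228, 0.4850, 0.4348, 0.2194, 0.1967]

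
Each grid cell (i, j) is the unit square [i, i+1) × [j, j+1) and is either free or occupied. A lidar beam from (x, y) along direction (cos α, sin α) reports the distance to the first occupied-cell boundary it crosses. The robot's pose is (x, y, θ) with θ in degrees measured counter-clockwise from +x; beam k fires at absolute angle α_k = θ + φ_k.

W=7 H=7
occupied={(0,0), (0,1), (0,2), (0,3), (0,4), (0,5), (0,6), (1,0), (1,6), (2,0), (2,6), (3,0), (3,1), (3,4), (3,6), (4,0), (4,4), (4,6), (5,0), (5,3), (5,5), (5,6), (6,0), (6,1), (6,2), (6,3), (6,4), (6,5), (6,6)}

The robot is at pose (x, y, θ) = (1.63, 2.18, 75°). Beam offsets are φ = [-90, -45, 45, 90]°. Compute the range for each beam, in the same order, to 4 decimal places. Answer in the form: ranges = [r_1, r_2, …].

beam 1: φ=-90°, α=345°
  dir = (cos 345°, sin 345°) = (0.9659, -0.2588); from cell (1,2)
  next x-line at t=0.3831, next y-line at t=0.6955; Δt_x=1.0353, Δt_y=3.8637
    x: enter (2,2) at t=0.3831
    y: enter (2,1) at t=0.6955
    x: enter (3,1) at t=1.4183 ← occupied
  → r_1 = 1.4183
beam 2: φ=-45°, α=30°
  dir = (cos 30°, sin 30°) = (0.8660, 0.5000); from cell (1,2)
  next x-line at t=0.4272, next y-line at t=1.6400; Δt_x=1.1547, Δt_y=2.0000
    x: enter (2,2) at t=0.4272
    x: enter (3,2) at t=1.5819
    y: enter (3,3) at t=1.6400
    x: enter (4,3) at t=2.7366
    y: enter (4,4) at t=3.6400 ← occupied
  → r_2 = 3.6400
beam 3: φ=45°, α=120°
  dir = (cos 120°, sin 120°) = (-0.5000, 0.8660); from cell (1,2)
  next x-line at t=1.2600, next y-line at t=0.9469; Δt_x=2.0000, Δt_y=1.1547
    y: enter (1,3) at t=0.9469
    x: enter (0,3) at t=1.2600 ← occupied
  → r_3 = 1.2600
beam 4: φ=90°, α=165°
  dir = (cos 165°, sin 165°) = (-0.9659, 0.2588); from cell (1,2)
  next x-line at t=0.6522, next y-line at t=3.1682; Δt_x=1.0353, Δt_y=3.8637
    x: enter (0,2) at t=0.6522 ← occupied
  → r_4 = 0.6522

ranges = [1.4183, 3.6400, 1.2600, 0.6522]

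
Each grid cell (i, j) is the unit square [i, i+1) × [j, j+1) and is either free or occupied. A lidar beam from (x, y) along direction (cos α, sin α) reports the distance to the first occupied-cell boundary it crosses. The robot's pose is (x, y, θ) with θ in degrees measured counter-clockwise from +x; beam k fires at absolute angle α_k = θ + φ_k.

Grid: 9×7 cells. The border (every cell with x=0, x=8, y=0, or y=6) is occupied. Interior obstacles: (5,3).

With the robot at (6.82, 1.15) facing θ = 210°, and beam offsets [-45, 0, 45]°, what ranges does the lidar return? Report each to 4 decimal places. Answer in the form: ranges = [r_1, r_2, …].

beam 1: φ=-45°, α=165°
  d=(-0.9659,0.2588)  start (6,1)  tX=0.8489 tY=3.2841  stride 1/|dx|=1.0353 1/|dy|=3.8637
    cross x-line → (5,1), t=0.8489
    cross x-line → (4,1), t=1.8842
    cross x-line → (3,1), t=2.9195
    cross y-line → (3,2), t=3.2841
    cross x-line → (2,2), t=3.9548
    cross x-line → (1,2), t=4.9900
    cross x-line → (0,2), t=6.0253 (wall)
  → r_1 = 6.0253
beam 2: φ=0°, α=210°
  d=(-0.8660,-0.5000)  start (6,1)  tX=0.9469 tY=0.3000  stride 1/|dx|=1.1547 1/|dy|=2.0000
    cross y-line → (6,0), t=0.3000 (wall)
  → r_2 = 0.3000
beam 3: φ=45°, α=255°
  d=(-0.2588,-0.9659)  start (6,1)  tX=3.1682 tY=0.1553  stride 1/|dx|=3.8637 1/|dy|=1.0353
    cross y-line → (6,0), t=0.1553 (wall)
  → r_3 = 0.1553

ranges = [6.0253, 0.3000, 0.1553]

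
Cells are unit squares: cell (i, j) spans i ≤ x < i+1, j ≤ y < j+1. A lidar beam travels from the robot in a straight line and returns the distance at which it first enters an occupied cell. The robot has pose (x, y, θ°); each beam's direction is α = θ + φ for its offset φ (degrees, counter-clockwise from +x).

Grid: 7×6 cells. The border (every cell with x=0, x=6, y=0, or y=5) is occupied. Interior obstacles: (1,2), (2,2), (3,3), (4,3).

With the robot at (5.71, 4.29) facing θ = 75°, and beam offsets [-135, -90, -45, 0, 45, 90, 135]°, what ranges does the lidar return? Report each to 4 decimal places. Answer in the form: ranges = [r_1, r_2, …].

ranges = [0.5800, 0.3002, 0.3349, 0.7350, 0.8198, 2.7432, 0.8198]

beam 1: φ=-135°, α=300°
  cosα=0.5000 sinα=-0.8660 | (5,4) | tMaxX 0.5800 tMaxY 0.3349 | tΔX 2.0000 tΔY 1.1547
    t=0.3349 [y] (5,3)
    t=0.5800 [x] (6,3) — stop
  → r_1 = 0.5800
beam 2: φ=-90°, α=345°
  cosα=0.9659 sinα=-0.2588 | (5,4) | tMaxX 0.3002 tMaxY 1.1205 | tΔX 1.0353 tΔY 3.8637
    t=0.3002 [x] (6,4) — stop
  → r_2 = 0.3002
beam 3: φ=-45°, α=30°
  cosα=0.8660 sinα=0.5000 | (5,4) | tMaxX 0.3349 tMaxY 1.4200 | tΔX 1.1547 tΔY 2.0000
    t=0.3349 [x] (6,4) — stop
  → r_3 = 0.3349
beam 4: φ=0°, α=75°
  cosα=0.2588 sinα=0.9659 | (5,4) | tMaxX 1.1205 tMaxY 0.7350 | tΔX 3.8637 tΔY 1.0353
    t=0.7350 [y] (5,5) — stop
  → r_4 = 0.7350
beam 5: φ=45°, α=120°
  cosα=-0.5000 sinα=0.8660 | (5,4) | tMaxX 1.4200 tMaxY 0.8198 | tΔX 2.0000 tΔY 1.1547
    t=0.8198 [y] (5,5) — stop
  → r_5 = 0.8198
beam 6: φ=90°, α=165°
  cosα=-0.9659 sinα=0.2588 | (5,4) | tMaxX 0.7350 tMaxY 2.7432 | tΔX 1.0353 tΔY 3.8637
    t=0.7350 [x] (4,4)
    t=1.7703 [x] (3,4)
    t=2.7432 [y] (3,5) — stop
  → r_6 = 2.7432
beam 7: φ=135°, α=210°
  cosα=-0.8660 sinα=-0.5000 | (5,4) | tMaxX 0.8198 tMaxY 0.5800 | tΔX 1.1547 tΔY 2.0000
    t=0.5800 [y] (5,3)
    t=0.8198 [x] (4,3) — stop
  → r_7 = 0.8198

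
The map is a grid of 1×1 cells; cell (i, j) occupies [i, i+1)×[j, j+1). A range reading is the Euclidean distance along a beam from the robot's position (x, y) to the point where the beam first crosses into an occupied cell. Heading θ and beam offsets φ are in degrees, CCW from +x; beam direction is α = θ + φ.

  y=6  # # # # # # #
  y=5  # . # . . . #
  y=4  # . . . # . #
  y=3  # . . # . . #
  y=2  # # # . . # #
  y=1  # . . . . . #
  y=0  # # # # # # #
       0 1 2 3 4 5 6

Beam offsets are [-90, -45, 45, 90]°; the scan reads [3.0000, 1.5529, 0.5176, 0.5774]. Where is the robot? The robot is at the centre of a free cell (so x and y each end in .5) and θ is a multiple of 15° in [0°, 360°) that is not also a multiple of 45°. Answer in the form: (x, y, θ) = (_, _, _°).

(x, y, θ) = (4.5, 2.5, 300°)

The pose lattice has 19·16 = 304 candidates. Test each by forward raycasting.
  (5.5, 4.5, 240°): beam 1 = 0.5774 ≠ 3.0000 ✗
  (4.5, 3.5, 195°): beam 1 = 0.5176 ≠ 3.0000 ✗
  (3.5, 5.5, 75°): beam 1 = 2.5882 ≠ 3.0000 ✗
  (1.5, 1.5, 285°): beam 1 = 0.5176 ≠ 3.0000 ✗
  …
  (4.5, 2.5, 300°): r_1=3.0000, r_2=1.5529, r_3=0.5176, r_4=0.5774 — all match ✓
No second candidate reproduces the full scan.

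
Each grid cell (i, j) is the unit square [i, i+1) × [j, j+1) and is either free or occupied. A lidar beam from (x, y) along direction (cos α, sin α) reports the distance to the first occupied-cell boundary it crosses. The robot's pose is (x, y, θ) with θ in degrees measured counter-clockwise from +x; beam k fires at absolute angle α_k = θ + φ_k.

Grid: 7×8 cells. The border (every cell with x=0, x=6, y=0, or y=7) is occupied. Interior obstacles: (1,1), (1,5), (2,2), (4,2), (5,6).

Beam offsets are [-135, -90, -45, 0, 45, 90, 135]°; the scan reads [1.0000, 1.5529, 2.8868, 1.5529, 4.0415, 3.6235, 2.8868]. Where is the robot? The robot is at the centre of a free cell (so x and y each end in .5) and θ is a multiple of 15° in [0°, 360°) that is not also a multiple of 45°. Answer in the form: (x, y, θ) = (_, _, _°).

Enumerate (i+0.5, j+0.5, θ) over the 25 free cells and 16 admissible headings. For each, cast all 7 beams and compare to the given ranges.
  (3.5, 5.5, 300°): beam 1 = 1.5529 ≠ 1.0000 ✗
  (4.5, 6.5, 30°): beam 1 = 5.6940 ≠ 1.0000 ✗
  (3.5, 4.5, 60°): beam 1 = 1.9319 ≠ 1.0000 ✗
  (1.5, 6.5, 210°): beam 1 = 0.5176 ≠ 1.0000 ✗
  …
  (2.5, 4.5, 285°): r_1=1.0000, r_2=1.5529, r_3=2.8868, r_4=1.5529, r_5=4.0415, r_6=3.6235, r_7=2.8868 — all match ✓
Unique over the lattice → pose = (2.5, 4.5, 285°).

(x, y, θ) = (2.5, 4.5, 285°)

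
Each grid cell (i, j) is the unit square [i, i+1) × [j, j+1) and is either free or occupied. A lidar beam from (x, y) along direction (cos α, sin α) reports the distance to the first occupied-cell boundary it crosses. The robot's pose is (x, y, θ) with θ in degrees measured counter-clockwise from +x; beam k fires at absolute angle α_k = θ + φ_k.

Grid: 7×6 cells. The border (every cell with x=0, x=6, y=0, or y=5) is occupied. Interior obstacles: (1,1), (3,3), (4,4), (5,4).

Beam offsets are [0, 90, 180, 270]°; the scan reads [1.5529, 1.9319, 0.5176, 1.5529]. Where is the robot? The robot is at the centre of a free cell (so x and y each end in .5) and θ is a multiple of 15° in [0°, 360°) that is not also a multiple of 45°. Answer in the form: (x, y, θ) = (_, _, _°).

(x, y, θ) = (2.5, 3.5, 165°)

The pose lattice has 16·16 = 256 candidates. Test each by forward raycasting.
  (2.5, 1.5, 285°): beam 1 = 0.5176 ≠ 1.5529 ✗
  (1.5, 4.5, 240°): beam 1 = 1.0000 ≠ 1.5529 ✗
  (1.5, 2.5, 210°): beam 1 = 0.5774 ≠ 1.5529 ✗
  …
  (2.5, 3.5, 165°): r_1=1.5529, r_2=1.9319, r_3=0.5176, r_4=1.5529 — all match ✓
Only this pose fits every beam.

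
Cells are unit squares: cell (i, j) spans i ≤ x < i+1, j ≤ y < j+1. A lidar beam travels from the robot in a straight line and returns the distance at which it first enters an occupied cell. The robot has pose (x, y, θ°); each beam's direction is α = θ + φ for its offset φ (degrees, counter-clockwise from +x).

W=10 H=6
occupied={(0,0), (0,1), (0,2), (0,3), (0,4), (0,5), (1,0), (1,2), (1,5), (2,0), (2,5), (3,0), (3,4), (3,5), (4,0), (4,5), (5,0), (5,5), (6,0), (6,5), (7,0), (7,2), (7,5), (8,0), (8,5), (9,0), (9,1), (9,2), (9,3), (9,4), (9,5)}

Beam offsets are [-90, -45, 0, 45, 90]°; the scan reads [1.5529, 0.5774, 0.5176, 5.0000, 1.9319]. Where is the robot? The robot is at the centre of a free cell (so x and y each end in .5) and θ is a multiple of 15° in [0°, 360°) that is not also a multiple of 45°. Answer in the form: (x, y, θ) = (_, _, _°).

Enumerate (i+0.5, j+0.5, θ) over the 29 free cells and 16 admissible headings. For each, cast all 5 beams and compare to the given ranges.
  (7.5, 4.5, 300°): beam 1 = 7.0000 ≠ 1.5529 ✗
  (3.5, 3.5, 345°): beam 1 = 2.5882 ≠ 1.5529 ✗
  (4.5, 1.5, 165°): beam 1 = 3.6235 ≠ 1.5529 ✗
  (1.5, 4.5, 75°): beam 2 = 1.0000 ≠ 0.5774 ✗
  …
  (7.5, 1.5, 105°): r_1=1.5529, r_2=0.5774, r_3=0.5176, r_4=5.0000, r_5=1.9319 — all match ✓
Only this pose fits every beam.

(x, y, θ) = (7.5, 1.5, 105°)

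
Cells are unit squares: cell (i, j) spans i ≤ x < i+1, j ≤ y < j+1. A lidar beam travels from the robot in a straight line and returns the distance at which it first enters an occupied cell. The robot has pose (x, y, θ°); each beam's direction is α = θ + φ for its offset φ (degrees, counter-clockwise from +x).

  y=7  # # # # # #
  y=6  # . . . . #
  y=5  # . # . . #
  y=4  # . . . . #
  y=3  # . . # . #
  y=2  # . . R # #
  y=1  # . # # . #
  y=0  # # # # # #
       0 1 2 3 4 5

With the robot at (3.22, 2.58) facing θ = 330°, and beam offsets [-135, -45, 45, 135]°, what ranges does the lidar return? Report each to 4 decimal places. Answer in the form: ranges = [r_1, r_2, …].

beam 1: φ=-135°, α=195°
  cosα=-0.9659 sinα=-0.2588 | (3,2) | tMaxX 0.2278 tMaxY 2.2409 | tΔX 1.0353 tΔY 3.8637
    t=0.2278 [x] (2,2)
    t=1.2630 [x] (1,2)
    t=2.2409 [y] (1,1)
    t=2.2983 [x] (0,1) — stop
  → r_1 = 2.2983
beam 2: φ=-45°, α=285°
  cosα=0.2588 sinα=-0.9659 | (3,2) | tMaxX 3.0137 tMaxY 0.6005 | tΔX 3.8637 tΔY 1.0353
    t=0.6005 [y] (3,1) — stop
  → r_2 = 0.6005
beam 3: φ=45°, α=15°
  cosα=0.9659 sinα=0.2588 | (3,2) | tMaxX 0.8075 tMaxY 1.6228 | tΔX 1.0353 tΔY 3.8637
    t=0.8075 [x] (4,2) — stop
  → r_3 = 0.8075
beam 4: φ=135°, α=105°
  cosα=-0.2588 sinα=0.9659 | (3,2) | tMaxX 0.8500 tMaxY 0.4348 | tΔX 3.8637 tΔY 1.0353
    t=0.4348 [y] (3,3) — stop
  → r_4 = 0.4348

ranges = [2.2983, 0.6005, 0.8075, 0.4348]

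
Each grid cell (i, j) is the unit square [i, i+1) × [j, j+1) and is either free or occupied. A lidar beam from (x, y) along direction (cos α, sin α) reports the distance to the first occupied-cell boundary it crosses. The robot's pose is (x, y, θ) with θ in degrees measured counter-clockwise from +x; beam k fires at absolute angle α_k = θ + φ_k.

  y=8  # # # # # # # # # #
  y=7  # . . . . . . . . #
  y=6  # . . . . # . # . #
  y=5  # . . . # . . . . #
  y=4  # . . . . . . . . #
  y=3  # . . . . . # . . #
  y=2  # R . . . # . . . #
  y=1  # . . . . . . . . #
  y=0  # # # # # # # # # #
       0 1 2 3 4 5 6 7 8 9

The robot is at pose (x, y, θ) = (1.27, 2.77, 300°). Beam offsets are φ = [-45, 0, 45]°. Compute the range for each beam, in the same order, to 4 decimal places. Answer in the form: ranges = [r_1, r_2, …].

beam 1: φ=-45°, α=255°
  direction (-0.2588, -0.9659); cell (1,2); t to first gridline: x 1.0432, y 0.7972 (then +3.8637 / +1.0353)
    (1,1) via y @ 0.7972
    (0,1) via x @ 1.0432  # hit
  → r_1 = 1.0432
beam 2: φ=0°, α=300°
  direction (0.5000, -0.8660); cell (1,2); t to first gridline: x 1.4600, y 0.8891 (then +2.0000 / +1.1547)
    (1,1) via y @ 0.8891
    (2,1) via x @ 1.4600
    (2,0) via y @ 2.0438  # hit
  → r_2 = 2.0438
beam 3: φ=45°, α=345°
  direction (0.9659, -0.2588); cell (1,2); t to first gridline: x 0.7558, y 2.9751 (then +1.0353 / +3.8637)
    (2,2) via x @ 0.7558
    (3,2) via x @ 1.7910
    (4,2) via x @ 2.8263
    (4,1) via y @ 2.9751
    (5,1) via x @ 3.8616
    (6,1) via x @ 4.8969
    (7,1) via x @ 5.9321
    (7,0) via y @ 6.8388  # hit
  → r_3 = 6.8388

ranges = [1.0432, 2.0438, 6.8388]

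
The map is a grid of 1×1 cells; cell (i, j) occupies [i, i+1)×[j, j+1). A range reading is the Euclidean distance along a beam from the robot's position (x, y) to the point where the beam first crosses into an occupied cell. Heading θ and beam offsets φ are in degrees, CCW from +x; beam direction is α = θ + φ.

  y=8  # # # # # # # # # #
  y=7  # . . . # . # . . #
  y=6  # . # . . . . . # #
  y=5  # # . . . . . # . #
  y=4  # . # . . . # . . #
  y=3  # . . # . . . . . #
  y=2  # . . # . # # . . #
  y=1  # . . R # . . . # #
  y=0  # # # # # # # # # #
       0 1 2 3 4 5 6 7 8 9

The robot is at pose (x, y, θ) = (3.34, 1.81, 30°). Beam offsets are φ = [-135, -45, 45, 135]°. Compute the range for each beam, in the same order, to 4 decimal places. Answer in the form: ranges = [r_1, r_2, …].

beam 1: φ=-135°, α=255°
  cosα=-0.2588 sinα=-0.9659 | (3,1) | tMaxX 1.3137 tMaxY 0.8386 | tΔX 3.8637 tΔY 1.0353
    t=0.8386 [y] (3,0) — stop
  → r_1 = 0.8386
beam 2: φ=-45°, α=345°
  cosα=0.9659 sinα=-0.2588 | (3,1) | tMaxX 0.6833 tMaxY 3.1296 | tΔX 1.0353 tΔY 3.8637
    t=0.6833 [x] (4,1) — stop
  → r_2 = 0.6833
beam 3: φ=45°, α=75°
  cosα=0.2588 sinα=0.9659 | (3,1) | tMaxX 2.5500 tMaxY 0.1967 | tΔX 3.8637 tΔY 1.0353
    t=0.1967 [y] (3,2) — stop
  → r_3 = 0.1967
beam 4: φ=135°, α=165°
  cosα=-0.9659 sinα=0.2588 | (3,1) | tMaxX 0.3520 tMaxY 0.7341 | tΔX 1.0353 tΔY 3.8637
    t=0.3520 [x] (2,1)
    t=0.7341 [y] (2,2)
    t=1.3873 [x] (1,2)
    t=2.4225 [x] (0,2) — stop
  → r_4 = 2.4225

ranges = [0.8386, 0.6833, 0.1967, 2.4225]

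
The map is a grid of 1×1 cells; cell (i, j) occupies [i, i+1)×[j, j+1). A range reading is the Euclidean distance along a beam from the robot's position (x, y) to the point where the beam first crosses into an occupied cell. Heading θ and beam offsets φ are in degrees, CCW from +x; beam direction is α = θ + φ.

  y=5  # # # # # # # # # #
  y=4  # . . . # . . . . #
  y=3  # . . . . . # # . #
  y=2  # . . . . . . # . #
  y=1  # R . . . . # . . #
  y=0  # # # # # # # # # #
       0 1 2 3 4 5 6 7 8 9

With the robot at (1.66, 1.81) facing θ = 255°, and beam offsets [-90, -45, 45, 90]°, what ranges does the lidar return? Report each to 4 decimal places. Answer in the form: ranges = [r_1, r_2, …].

beam 1: φ=-90°, α=165°
  cosα=-0.9659 sinα=0.2588 | (1,1) | tMaxX 0.6833 tMaxY 0.7341 | tΔX 1.0353 tΔY 3.8637
    t=0.6833 [x] (0,1) — stop
  → r_1 = 0.6833
beam 2: φ=-45°, α=210°
  cosα=-0.8660 sinα=-0.5000 | (1,1) | tMaxX 0.7621 tMaxY 1.6200 | tΔX 1.1547 tΔY 2.0000
    t=0.7621 [x] (0,1) — stop
  → r_2 = 0.7621
beam 3: φ=45°, α=300°
  cosα=0.5000 sinα=-0.8660 | (1,1) | tMaxX 0.6800 tMaxY 0.9353 | tΔX 2.0000 tΔY 1.1547
    t=0.6800 [x] (2,1)
    t=0.9353 [y] (2,0) — stop
  → r_3 = 0.9353
beam 4: φ=90°, α=345°
  cosα=0.9659 sinα=-0.2588 | (1,1) | tMaxX 0.3520 tMaxY 3.1296 | tΔX 1.0353 tΔY 3.8637
    t=0.3520 [x] (2,1)
    t=1.3873 [x] (3,1)
    t=2.4225 [x] (4,1)
    t=3.1296 [y] (4,0) — stop
  → r_4 = 3.1296

ranges = [0.6833, 0.7621, 0.9353, 3.1296]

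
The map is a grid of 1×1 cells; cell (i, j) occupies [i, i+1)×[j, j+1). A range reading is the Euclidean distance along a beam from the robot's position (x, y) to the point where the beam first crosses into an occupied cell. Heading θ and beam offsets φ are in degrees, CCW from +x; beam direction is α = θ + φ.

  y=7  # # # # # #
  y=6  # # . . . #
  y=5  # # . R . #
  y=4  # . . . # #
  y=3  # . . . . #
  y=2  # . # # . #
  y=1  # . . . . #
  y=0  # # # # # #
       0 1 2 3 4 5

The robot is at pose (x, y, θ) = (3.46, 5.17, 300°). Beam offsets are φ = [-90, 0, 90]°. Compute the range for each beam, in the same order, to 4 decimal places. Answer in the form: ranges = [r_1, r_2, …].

beam 1: φ=-90°, α=210°
  d=(-0.8660,-0.5000)  start (3,5)  tX=0.5312 tY=0.3400  stride 1/|dx|=1.1547 1/|dy|=2.0000
    cross y-line → (3,4), t=0.3400
    cross x-line → (2,4), t=0.5312
    cross x-line → (1,4), t=1.6859
    cross y-line → (1,3), t=2.3400
    cross x-line → (0,3), t=2.8406 (wall)
  → r_1 = 2.8406
beam 2: φ=0°, α=300°
  d=(0.5000,-0.8660)  start (3,5)  tX=1.0800 tY=0.1963  stride 1/|dx|=2.0000 1/|dy|=1.1547
    cross y-line → (3,4), t=0.1963
    cross x-line → (4,4), t=1.0800 (wall)
  → r_2 = 1.0800
beam 3: φ=90°, α=30°
  d=(0.8660,0.5000)  start (3,5)  tX=0.6235 tY=1.6600  stride 1/|dx|=1.1547 1/|dy|=2.0000
    cross x-line → (4,5), t=0.6235
    cross y-line → (4,6), t=1.6600
    cross x-line → (5,6), t=1.7782 (wall)
  → r_3 = 1.7782

ranges = [2.8406, 1.0800, 1.7782]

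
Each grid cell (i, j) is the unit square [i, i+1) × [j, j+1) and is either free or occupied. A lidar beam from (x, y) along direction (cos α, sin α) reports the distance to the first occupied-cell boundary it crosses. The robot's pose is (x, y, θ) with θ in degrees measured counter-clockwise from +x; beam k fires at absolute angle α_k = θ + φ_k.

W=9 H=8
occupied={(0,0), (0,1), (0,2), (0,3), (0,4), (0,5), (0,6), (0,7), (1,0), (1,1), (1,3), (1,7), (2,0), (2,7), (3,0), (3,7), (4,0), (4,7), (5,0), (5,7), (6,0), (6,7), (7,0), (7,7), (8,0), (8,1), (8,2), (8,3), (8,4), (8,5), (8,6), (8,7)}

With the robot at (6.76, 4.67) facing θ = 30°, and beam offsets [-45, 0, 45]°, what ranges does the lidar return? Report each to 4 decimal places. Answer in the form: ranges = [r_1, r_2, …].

ranges = [1.2837, 1.4318, 2.4122]

beam 1: φ=-45°, α=345°
  dir = (cos 345°, sin 345°) = (0.9659, -0.2588); from cell (6,4)
  next x-line at t=0.2485, next y-line at t=2.5887; Δt_x=1.0353, Δt_y=3.8637
    x: enter (7,4) at t=0.2485
    x: enter (8,4) at t=1.2837 ← occupied
  → r_1 = 1.2837
beam 2: φ=0°, α=30°
  dir = (cos 30°, sin 30°) = (0.8660, 0.5000); from cell (6,4)
  next x-line at t=0.2771, next y-line at t=0.6600; Δt_x=1.1547, Δt_y=2.0000
    x: enter (7,4) at t=0.2771
    y: enter (7,5) at t=0.6600
    x: enter (8,5) at t=1.4318 ← occupied
  → r_2 = 1.4318
beam 3: φ=45°, α=75°
  dir = (cos 75°, sin 75°) = (0.2588, 0.9659); from cell (6,4)
  next x-line at t=0.9273, next y-line at t=0.3416; Δt_x=3.8637, Δt_y=1.0353
    y: enter (6,5) at t=0.3416
    x: enter (7,5) at t=0.9273
    y: enter (7,6) at t=1.3769
    y: enter (7,7) at t=2.4122 ← occupied
  → r_3 = 2.4122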